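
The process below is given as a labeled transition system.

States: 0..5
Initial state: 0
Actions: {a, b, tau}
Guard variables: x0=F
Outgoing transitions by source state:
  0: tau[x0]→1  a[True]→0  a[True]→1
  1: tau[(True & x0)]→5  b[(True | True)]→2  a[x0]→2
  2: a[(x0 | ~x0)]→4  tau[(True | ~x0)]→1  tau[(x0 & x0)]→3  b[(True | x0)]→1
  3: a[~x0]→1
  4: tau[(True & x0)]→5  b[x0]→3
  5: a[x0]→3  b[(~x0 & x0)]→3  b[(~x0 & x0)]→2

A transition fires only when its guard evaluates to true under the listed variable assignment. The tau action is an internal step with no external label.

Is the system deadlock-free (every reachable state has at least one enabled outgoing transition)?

Answer: DEADLOCK at state 4

Analysis:
Reach set: {0,1,2,4}
  0: a→0  a→1  [2 out]
  1: b→2  [1 out]
  2: a→4  b→1  tau→1  [3 out]
  4: ∅  [STUCK]
trace reaching 4: a·b·a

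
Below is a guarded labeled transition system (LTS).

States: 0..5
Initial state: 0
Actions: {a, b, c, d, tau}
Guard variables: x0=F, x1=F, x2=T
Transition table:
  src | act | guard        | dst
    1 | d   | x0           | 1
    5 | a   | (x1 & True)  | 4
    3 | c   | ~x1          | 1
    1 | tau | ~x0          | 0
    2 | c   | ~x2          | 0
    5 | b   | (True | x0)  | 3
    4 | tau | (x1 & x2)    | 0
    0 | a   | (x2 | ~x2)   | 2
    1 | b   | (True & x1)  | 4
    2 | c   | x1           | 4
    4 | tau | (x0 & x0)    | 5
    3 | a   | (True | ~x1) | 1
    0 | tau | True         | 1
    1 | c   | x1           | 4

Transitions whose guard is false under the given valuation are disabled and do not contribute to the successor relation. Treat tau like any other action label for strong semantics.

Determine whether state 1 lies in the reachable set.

Guard filter leaves 6 enabled edge(s).
L0 = {0}
L1 = {1,2}  now seen {0,1,2}
Reachable = {0,1,2}
trace reaching 1: tau

Answer: REACHABLE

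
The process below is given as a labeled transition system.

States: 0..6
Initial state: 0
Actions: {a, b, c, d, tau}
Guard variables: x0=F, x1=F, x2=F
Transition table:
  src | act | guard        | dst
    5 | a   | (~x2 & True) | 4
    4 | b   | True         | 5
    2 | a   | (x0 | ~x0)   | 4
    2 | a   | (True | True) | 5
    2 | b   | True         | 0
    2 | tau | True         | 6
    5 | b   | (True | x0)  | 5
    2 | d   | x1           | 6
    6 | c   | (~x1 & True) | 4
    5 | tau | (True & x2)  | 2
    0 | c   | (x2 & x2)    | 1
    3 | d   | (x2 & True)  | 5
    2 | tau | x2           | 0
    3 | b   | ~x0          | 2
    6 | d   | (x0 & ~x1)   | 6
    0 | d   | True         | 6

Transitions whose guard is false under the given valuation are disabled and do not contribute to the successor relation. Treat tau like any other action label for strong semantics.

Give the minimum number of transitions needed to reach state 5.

Layered search for 5:
  L0 = {0}
  L1 = {6}
  L2 = {4}
  L3 = {5}
5 enters at depth 3; path d·c·b

Answer: 3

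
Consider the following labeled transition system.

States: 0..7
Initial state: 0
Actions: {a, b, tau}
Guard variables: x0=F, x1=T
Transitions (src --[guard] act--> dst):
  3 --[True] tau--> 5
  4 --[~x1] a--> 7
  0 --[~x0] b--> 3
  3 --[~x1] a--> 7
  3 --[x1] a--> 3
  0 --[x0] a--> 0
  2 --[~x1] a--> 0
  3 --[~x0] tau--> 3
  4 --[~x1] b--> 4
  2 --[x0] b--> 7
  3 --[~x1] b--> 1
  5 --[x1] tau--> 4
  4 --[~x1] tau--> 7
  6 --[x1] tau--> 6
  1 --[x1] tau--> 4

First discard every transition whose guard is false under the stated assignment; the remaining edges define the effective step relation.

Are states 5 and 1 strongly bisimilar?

Answer: BISIMILAR

Trace:
Refine partition for ~:
  P[0] = {{0,1,2,3,4,5,6,7}}
  P[1] = {{0},{1,5,6},{2,4,7},{3}}
  P[2] = {{0},{1,5},{2,4,7},{3},{6}}
stable after 3 split(s): 5 block(s)
class of 5: {1,5}; class of 1: {1,5}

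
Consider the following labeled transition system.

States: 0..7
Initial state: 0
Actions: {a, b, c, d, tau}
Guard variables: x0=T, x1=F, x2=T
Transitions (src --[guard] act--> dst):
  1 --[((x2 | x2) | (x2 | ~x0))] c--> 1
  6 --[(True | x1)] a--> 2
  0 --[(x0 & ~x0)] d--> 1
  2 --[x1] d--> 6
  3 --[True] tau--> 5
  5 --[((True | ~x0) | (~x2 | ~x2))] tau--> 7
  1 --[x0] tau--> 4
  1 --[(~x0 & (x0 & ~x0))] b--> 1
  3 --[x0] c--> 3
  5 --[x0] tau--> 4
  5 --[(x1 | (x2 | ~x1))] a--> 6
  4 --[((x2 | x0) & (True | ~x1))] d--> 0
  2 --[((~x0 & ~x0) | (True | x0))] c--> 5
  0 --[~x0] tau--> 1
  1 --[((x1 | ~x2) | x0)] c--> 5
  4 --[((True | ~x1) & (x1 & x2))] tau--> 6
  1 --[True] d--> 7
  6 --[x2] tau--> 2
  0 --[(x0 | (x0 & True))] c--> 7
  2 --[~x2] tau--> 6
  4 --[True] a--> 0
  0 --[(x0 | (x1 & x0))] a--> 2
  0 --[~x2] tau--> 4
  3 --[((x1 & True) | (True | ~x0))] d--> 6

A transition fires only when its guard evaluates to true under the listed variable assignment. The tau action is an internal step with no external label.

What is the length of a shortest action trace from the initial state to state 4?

BFS to 4:
  depth 0: {0}
  depth 1: {2,7}
  depth 2: {5}
  depth 3: {4,6}
depth(4)=3, e.g. a·c·tau

Answer: 3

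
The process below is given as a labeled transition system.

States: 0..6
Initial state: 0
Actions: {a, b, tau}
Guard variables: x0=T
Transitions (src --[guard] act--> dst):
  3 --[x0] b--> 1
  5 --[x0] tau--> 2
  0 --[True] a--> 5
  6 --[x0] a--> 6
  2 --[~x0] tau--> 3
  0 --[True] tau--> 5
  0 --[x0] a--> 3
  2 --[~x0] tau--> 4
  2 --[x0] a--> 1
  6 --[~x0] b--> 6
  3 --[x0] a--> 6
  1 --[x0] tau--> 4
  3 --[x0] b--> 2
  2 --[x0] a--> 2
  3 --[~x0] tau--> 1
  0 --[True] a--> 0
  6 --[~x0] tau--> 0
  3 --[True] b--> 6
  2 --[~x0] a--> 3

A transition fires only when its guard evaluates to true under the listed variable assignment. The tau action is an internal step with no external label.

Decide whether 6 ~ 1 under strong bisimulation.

Bisimulation quotient by refinement:
  P[0] = {{0,1,2,3,4,5,6}}
  P[1] = {{0},{1,5},{2,6},{3},{4}}
  P[2] = {{0},{1},{2},{3},{4},{5},{6}}
stable after 3 split(s): 7 block(s)
class of 6: {6}; class of 1: {1}

Answer: NOT BISIMILAR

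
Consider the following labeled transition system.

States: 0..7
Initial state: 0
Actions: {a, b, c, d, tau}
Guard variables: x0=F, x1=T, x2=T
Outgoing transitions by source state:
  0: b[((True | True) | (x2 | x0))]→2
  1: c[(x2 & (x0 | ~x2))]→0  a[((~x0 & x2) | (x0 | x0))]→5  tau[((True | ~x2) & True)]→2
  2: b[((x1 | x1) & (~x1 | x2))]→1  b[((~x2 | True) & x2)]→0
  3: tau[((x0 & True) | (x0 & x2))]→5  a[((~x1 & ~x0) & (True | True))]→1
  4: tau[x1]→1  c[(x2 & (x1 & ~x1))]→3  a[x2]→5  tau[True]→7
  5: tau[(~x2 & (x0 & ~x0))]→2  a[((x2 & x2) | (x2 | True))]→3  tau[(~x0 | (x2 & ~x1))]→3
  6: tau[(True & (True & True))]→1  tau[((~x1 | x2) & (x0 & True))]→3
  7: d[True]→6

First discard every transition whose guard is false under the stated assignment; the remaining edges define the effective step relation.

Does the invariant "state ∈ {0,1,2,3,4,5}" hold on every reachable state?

Inv-set: {0,1,2,3,4,5}
Reachable = {0,1,2,3,5}
  0: ok
  1: ok
  2: ok
  3: ok
  5: ok

Answer: INVARIANT HOLDS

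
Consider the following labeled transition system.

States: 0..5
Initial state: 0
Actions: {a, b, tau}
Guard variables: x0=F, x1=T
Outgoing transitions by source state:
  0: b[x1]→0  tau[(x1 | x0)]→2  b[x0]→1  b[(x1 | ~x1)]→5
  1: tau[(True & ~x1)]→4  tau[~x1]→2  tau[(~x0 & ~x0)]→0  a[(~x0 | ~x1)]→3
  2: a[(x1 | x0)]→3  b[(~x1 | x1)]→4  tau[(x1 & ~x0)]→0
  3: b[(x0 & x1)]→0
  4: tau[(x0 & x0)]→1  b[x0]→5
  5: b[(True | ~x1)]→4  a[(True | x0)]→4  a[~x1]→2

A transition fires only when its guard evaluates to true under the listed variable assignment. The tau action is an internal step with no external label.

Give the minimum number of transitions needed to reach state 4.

Layered search for 4:
  L0 = {0}
  L1 = {2,5}
  L2 = {3,4}
depth(4)=2, e.g. b·a

Answer: 2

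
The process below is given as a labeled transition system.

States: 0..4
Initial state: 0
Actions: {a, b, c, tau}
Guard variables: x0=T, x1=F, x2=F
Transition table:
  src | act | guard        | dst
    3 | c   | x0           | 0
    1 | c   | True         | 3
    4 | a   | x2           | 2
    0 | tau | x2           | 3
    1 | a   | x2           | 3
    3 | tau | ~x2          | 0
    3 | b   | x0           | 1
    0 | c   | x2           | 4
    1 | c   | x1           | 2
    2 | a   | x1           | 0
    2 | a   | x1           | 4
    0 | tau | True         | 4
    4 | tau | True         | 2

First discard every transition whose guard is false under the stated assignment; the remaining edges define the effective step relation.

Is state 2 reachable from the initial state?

Answer: REACHABLE

Analysis:
After dropping false guards: 6 live edges.
depth 0: {0}
depth 1: {4}  total {0,4}
depth 2: {2}  total {0,2,4}
Reach set: {0,2,4}
trace reaching 2: tau·tau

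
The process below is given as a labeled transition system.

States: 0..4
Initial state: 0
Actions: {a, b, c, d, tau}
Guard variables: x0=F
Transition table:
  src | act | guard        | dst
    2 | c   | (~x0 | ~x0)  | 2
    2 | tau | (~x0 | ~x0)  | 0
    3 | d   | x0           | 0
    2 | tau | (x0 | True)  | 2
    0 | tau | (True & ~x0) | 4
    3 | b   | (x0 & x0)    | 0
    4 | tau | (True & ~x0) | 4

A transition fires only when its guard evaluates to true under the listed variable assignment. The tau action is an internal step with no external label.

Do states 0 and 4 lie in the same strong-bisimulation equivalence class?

Answer: BISIMILAR

Working:
Refine partition for ~:
  P[0] = {{0,1,2,3,4}}
  P[1] = {{0,4},{1,3},{2}}
3 equivalence class(es) (converged in 2)
0∈{0,4}, 4∈{0,4}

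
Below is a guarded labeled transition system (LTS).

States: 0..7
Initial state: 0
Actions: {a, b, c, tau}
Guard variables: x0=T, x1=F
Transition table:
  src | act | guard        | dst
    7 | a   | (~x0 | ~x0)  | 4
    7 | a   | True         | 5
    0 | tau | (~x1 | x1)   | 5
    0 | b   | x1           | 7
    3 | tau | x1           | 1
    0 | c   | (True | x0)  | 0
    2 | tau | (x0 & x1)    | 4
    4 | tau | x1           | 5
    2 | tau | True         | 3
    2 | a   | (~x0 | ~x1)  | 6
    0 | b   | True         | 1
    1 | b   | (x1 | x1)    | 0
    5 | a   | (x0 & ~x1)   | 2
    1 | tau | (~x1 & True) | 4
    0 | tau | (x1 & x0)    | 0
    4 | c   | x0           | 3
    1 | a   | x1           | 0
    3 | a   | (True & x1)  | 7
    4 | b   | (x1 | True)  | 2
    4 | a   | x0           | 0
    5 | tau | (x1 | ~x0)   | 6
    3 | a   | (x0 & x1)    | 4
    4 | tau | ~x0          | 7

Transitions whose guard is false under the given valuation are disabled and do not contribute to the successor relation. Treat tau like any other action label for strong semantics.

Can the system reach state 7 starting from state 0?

11 transition(s) survive guard evaluation.
Layer 0: {0}
Layer 1: {1,5}  cumulative {0,1,5}
Layer 2: {2,4}  cumulative {0,1,2,4,5}
Layer 3: {3,6}  cumulative {0,1,2,3,4,5,6}
Reachable = {0,1,2,3,4,5,6}

Answer: UNREACHABLE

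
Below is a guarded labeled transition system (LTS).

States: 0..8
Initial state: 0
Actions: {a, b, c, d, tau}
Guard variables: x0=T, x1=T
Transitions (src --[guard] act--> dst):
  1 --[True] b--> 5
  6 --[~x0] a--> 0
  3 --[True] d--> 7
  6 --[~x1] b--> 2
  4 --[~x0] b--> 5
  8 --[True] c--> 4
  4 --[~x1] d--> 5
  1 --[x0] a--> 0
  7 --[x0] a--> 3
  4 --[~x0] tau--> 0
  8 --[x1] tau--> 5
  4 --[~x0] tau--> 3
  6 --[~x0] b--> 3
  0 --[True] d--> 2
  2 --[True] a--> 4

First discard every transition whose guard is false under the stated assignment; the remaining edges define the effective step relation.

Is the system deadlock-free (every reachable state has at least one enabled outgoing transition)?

Answer: DEADLOCK at state 4

Analysis:
R = {0,2,4}
  0: d→2  [1 out]
  2: a→4  [1 out]
  4: ∅  [deadlock]
trace reaching 4: d·a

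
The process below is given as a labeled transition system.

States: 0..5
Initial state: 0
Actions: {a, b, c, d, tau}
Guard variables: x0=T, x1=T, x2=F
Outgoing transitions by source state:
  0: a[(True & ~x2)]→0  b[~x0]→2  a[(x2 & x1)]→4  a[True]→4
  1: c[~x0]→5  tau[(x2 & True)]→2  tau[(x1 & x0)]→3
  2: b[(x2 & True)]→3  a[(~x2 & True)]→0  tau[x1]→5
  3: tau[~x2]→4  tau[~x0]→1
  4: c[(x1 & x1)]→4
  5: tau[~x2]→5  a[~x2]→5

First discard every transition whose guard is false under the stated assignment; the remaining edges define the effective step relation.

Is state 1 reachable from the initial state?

9 transition(s) survive guard evaluation.
depth 0: {0}
depth 1: {4}  cumulative {0,4}
R = {0,4}

Answer: UNREACHABLE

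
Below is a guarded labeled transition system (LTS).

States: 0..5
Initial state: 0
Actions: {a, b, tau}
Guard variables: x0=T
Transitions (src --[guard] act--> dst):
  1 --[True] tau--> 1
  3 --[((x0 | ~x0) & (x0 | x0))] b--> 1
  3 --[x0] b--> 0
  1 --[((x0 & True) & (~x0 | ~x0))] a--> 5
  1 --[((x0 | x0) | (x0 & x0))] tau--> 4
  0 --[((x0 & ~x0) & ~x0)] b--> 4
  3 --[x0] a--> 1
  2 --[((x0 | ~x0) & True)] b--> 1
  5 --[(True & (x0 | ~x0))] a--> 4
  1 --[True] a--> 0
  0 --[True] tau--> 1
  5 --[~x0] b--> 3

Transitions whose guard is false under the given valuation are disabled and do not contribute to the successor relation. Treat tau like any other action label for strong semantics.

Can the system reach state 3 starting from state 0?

Guard filter leaves 9 enabled edge(s).
L0 = {0}
L1 = {1}  cumulative {0,1}
L2 = {4}  cumulative {0,1,4}
Reach set: {0,1,4}

Answer: UNREACHABLE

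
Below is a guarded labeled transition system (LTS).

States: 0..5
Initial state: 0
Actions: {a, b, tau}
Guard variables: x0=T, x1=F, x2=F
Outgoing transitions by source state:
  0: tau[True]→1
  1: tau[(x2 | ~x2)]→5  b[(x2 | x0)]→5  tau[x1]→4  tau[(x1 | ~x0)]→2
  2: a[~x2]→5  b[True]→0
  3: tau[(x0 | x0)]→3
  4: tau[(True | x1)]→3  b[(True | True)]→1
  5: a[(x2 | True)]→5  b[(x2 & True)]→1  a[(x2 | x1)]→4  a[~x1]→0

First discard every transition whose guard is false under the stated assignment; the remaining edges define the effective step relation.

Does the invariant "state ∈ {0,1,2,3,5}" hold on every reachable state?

Answer: INVARIANT HOLDS

Analysis:
Safe = {0,1,2,3,5}
Reachable = {0,1,5}
  0: ok
  1: ok
  5: ok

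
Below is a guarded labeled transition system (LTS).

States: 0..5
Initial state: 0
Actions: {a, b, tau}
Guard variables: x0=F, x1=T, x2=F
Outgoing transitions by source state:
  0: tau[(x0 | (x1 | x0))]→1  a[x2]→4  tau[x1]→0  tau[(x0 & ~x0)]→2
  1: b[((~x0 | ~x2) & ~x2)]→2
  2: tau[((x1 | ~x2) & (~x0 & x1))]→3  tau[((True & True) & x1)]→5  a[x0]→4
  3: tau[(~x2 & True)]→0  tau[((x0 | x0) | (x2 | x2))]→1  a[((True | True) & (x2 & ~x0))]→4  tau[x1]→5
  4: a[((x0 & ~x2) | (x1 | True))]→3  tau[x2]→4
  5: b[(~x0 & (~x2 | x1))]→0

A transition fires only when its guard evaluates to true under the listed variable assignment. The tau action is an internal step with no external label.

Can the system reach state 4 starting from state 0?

Answer: UNREACHABLE

Analysis:
9 transition(s) survive guard evaluation.
depth 0: {0}
depth 1: {1}  cumulative {0,1}
depth 2: {2}  cumulative {0,1,2}
depth 3: {3,5}  cumulative {0,1,2,3,5}
R = {0,1,2,3,5}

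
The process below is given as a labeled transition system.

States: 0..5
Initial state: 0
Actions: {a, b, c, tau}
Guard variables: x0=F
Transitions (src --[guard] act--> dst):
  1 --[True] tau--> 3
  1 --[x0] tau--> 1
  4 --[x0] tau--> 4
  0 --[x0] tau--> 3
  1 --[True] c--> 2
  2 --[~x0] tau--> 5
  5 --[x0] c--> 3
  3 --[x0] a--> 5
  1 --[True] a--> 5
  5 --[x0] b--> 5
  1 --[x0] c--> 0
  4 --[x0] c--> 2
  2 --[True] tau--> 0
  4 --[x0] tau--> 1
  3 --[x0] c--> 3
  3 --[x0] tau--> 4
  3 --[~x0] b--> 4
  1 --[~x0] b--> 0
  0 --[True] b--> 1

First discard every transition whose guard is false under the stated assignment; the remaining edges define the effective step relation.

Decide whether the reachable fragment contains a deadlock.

Answer: DEADLOCK at state 4

Analysis:
Reach set: {0,1,2,3,4,5}
  0: b→1  [1 exit(s)]
  1: a→5  b→0  c→2  tau→3  [4 exit(s)]
  2: tau→0  tau→5  [2 exit(s)]
  3: b→4  [1 exit(s)]
  4: ∅  [STUCK]
  5: ∅  [STUCK]
Path to 4: b·tau·b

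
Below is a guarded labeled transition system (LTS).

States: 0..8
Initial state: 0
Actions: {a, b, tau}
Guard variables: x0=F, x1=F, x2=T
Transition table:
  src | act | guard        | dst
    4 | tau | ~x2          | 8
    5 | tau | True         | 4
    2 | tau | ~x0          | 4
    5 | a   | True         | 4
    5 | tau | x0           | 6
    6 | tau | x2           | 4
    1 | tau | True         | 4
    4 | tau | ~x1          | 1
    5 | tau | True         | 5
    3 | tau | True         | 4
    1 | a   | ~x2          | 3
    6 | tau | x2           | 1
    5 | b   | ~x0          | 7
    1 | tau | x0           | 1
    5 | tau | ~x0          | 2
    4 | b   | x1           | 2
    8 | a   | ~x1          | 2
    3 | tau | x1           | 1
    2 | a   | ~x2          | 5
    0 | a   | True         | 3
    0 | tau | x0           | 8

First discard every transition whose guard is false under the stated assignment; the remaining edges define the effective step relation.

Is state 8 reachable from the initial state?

Answer: UNREACHABLE

Analysis:
After dropping false guards: 13 live edges.
Layer 0: {0}
Layer 1: {3}  cumulative {0,3}
Layer 2: {4}  cumulative {0,3,4}
Layer 3: {1}  cumulative {0,1,3,4}
Reachable = {0,1,3,4}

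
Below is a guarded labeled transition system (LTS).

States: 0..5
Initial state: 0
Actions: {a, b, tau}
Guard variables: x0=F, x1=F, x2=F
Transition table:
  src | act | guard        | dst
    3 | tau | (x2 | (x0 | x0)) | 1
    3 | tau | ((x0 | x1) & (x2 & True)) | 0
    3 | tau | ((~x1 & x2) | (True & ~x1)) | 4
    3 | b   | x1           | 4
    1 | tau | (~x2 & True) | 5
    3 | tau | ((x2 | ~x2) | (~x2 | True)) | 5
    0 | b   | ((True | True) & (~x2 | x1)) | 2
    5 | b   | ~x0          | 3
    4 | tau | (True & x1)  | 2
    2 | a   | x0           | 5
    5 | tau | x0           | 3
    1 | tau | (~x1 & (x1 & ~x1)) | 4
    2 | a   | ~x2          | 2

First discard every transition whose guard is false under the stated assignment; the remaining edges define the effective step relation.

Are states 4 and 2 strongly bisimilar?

Answer: NOT BISIMILAR

Working:
Refine partition for ~:
  round 0: {{0,1,2,3,4,5}}
  round 1: {{0,5},{1,3},{2},{4}}
  round 2: {{0},{1},{2},{3},{4},{5}}
Fixed point at round 3; 6 class(es).
[4]={4}  [2]={2}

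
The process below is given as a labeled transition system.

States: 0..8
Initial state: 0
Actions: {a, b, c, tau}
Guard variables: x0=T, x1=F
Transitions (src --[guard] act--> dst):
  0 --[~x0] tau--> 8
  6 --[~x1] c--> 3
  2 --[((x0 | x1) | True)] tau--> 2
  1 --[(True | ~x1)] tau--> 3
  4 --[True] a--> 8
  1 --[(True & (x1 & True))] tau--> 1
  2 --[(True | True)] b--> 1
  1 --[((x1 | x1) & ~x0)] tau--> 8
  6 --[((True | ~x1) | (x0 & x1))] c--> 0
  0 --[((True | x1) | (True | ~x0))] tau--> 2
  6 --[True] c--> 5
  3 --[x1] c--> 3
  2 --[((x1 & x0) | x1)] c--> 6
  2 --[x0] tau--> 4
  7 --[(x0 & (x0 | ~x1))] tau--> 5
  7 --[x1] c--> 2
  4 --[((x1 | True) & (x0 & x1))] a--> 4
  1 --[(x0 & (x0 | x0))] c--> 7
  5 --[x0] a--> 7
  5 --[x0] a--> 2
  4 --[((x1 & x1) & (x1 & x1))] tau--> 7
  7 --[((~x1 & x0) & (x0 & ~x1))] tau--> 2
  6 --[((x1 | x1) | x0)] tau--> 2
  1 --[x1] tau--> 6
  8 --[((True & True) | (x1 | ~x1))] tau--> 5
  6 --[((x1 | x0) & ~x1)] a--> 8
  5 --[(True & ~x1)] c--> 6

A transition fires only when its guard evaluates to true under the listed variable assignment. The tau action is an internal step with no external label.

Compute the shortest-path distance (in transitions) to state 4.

Layered search for 4:
  depth 0: {0}
  depth 1: {2}
  depth 2: {1,4}
first hit 4 at d=2 via tau·tau

Answer: 2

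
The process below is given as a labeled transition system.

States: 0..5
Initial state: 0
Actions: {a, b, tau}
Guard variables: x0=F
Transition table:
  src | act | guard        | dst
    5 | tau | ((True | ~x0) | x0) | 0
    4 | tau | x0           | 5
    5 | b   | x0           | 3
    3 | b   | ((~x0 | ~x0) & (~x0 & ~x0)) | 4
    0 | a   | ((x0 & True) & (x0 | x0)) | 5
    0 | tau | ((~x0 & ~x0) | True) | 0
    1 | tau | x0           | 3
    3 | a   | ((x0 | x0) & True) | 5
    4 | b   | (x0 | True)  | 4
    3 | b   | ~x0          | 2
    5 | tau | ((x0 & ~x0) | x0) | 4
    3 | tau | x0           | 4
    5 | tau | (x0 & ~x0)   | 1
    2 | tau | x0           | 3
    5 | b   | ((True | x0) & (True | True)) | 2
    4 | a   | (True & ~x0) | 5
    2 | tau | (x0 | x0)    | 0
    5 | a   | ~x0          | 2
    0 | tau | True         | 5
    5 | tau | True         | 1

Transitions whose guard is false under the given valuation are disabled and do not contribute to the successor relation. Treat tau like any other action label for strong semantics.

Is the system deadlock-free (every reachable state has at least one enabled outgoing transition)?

Answer: DEADLOCK at state 1

Trace:
Reach set: {0,1,2,5}
  0: tau→0  tau→5  [2 out]
  1: ∅  [no exit]
  2: ∅  [no exit]
  5: a→2  b→2  tau→0  tau→1  [4 out]
Path to 1: tau·tau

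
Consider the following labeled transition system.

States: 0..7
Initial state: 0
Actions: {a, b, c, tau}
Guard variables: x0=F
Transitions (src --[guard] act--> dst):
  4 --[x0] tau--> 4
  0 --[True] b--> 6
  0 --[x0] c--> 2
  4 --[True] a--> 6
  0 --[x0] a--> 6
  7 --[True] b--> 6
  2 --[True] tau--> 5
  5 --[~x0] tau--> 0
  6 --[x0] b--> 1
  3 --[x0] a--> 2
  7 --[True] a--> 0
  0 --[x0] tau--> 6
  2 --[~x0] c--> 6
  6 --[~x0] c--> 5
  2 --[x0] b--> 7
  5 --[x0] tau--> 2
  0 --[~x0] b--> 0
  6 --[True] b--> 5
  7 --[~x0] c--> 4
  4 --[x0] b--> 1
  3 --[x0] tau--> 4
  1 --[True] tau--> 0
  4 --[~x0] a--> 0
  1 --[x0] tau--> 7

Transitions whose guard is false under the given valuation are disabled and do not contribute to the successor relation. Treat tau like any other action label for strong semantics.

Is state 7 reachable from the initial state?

Answer: UNREACHABLE

Trace:
After dropping false guards: 13 live edges.
L0 = {0}
L1 = {6}  cumulative {0,6}
L2 = {5}  cumulative {0,5,6}
Reachable = {0,5,6}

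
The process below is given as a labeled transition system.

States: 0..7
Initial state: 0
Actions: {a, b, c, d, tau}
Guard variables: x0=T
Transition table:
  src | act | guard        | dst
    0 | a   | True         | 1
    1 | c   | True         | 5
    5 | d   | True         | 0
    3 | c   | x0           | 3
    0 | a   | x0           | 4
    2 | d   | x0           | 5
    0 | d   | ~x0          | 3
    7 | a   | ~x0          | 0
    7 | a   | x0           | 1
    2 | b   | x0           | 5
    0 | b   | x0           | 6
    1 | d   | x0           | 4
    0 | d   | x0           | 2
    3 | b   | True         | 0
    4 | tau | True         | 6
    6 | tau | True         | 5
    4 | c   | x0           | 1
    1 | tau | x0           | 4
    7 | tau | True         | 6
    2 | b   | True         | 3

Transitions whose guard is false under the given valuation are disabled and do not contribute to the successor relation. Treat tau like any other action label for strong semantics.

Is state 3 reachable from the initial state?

18 transition(s) survive guard evaluation.
Layer 0: {0}
Layer 1: {1,2,4,6}  total {0,1,2,4,6}
Layer 2: {3,5}  total {0,1,2,3,4,5,6}
Reach set: {0,1,2,3,4,5,6}
trace reaching 3: d·b

Answer: REACHABLE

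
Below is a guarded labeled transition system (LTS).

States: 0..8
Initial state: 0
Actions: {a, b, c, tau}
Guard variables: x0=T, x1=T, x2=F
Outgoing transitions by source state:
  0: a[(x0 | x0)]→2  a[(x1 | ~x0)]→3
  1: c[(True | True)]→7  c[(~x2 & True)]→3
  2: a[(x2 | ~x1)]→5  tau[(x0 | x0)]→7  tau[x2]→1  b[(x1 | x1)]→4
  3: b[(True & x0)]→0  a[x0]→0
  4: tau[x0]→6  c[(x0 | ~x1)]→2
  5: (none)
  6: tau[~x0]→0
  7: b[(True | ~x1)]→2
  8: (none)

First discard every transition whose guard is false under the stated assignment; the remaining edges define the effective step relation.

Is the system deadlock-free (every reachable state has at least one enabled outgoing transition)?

R = {0,2,3,4,6,7}
  0: a→2  a→3  [2 exit(s)]
  2: b→4  tau→7  [2 exit(s)]
  3: a→0  b→0  [2 exit(s)]
  4: c→2  tau→6  [2 exit(s)]
  6: ∅  [STUCK]
  7: b→2  [1 exit(s)]
Path to 6: a·b·tau

Answer: DEADLOCK at state 6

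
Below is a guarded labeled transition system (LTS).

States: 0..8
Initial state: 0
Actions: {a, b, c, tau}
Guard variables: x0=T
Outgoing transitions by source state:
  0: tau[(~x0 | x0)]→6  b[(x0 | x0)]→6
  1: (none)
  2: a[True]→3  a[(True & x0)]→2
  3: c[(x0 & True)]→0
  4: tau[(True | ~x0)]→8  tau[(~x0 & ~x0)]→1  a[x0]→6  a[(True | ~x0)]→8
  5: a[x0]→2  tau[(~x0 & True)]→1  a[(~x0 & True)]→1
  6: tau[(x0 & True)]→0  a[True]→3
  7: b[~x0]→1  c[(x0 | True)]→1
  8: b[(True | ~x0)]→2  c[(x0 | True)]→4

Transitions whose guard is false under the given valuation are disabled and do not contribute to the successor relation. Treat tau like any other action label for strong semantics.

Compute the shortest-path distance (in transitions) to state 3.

Answer: 2

Trace:
Layered search for 3:
  L0 = {0}
  L1 = {6}
  L2 = {3}
first hit 3 at d=2 via b·a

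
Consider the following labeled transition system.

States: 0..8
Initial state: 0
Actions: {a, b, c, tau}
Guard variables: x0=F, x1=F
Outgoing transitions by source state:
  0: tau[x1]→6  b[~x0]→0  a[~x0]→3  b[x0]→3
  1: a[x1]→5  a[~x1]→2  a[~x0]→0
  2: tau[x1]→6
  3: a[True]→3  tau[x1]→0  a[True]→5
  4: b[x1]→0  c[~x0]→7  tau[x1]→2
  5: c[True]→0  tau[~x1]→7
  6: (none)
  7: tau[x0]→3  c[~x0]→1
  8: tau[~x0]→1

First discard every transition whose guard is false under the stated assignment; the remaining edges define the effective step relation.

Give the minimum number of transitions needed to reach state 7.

BFS to 7:
  Layer 0: {0}
  Layer 1: {3}
  Layer 2: {5}
  Layer 3: {7}
7 enters at depth 3; path a·a·tau

Answer: 3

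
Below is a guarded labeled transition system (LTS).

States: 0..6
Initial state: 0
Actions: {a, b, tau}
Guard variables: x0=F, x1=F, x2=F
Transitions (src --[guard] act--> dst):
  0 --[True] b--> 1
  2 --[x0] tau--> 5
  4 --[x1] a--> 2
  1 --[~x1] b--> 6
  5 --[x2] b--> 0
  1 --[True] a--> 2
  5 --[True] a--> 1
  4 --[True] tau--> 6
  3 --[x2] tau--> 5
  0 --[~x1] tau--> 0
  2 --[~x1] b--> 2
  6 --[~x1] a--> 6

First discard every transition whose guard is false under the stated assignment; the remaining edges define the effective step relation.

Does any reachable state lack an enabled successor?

Answer: DEADLOCK-FREE

Analysis:
Reach set: {0,1,2,6}
  0: b→1  tau→0  [2 out]
  1: a→2  b→6  [2 out]
  2: b→2  [1 out]
  6: a→6  [1 out]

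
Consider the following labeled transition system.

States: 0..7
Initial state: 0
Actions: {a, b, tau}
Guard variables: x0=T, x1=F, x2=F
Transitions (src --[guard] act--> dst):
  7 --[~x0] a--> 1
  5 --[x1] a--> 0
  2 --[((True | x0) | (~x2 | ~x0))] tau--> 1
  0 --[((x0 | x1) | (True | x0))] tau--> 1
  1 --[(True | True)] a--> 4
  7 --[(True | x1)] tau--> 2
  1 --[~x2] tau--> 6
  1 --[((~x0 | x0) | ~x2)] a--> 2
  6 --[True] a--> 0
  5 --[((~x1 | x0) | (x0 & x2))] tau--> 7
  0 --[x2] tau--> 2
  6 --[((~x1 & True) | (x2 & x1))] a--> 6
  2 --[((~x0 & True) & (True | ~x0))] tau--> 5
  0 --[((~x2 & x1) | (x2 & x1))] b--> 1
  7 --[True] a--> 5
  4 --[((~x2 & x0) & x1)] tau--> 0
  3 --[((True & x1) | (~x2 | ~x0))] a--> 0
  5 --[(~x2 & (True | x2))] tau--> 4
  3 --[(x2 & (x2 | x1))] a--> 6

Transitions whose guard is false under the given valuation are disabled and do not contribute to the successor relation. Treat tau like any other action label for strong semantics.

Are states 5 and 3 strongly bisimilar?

Answer: NOT BISIMILAR

Analysis:
Bisimulation quotient by refinement:
  round 0: {{0,1,2,3,4,5,6,7}}
  round 1: {{0,2,5},{1,7},{3,6},{4}}
  round 2: {{0,2},{1},{3},{4},{5},{6},{7}}
7 equivalence class(es) (converged in 3)
class of 5: {5}; class of 3: {3}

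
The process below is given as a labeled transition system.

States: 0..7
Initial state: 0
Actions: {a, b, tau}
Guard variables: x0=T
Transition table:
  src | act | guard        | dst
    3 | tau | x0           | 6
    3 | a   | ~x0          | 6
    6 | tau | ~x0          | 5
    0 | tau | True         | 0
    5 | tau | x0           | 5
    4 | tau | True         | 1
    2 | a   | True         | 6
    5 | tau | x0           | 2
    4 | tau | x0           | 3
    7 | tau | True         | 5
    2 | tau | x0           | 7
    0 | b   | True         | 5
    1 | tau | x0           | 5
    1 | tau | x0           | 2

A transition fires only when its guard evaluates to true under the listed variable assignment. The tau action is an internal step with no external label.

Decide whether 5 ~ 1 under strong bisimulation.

Answer: BISIMILAR

Trace:
Refine partition for ~:
  P[0] = {{0,1,2,3,4,5,6,7}}
  P[1] = {{0},{1,3,4,5,7},{2},{6}}
  P[2] = {{0},{1,5},{2},{3},{4,7},{6}}
  P[3] = {{0},{1,5},{2},{3},{4},{6},{7}}
Fixed point at round 4; 7 class(es).
5∈{1,5}, 1∈{1,5}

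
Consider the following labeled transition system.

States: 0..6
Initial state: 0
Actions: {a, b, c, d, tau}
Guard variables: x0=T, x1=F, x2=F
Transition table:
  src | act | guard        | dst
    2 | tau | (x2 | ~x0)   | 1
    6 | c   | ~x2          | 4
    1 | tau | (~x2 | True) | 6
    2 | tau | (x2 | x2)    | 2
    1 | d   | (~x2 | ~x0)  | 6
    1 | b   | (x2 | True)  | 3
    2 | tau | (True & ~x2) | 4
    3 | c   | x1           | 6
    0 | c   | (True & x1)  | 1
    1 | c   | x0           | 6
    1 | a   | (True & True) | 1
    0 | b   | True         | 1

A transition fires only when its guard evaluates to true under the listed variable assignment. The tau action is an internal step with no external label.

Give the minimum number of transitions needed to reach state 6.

Answer: 2

Working:
BFS to 6:
  Layer 0: {0}
  Layer 1: {1}
  Layer 2: {3,6}
first hit 6 at d=2 via b·c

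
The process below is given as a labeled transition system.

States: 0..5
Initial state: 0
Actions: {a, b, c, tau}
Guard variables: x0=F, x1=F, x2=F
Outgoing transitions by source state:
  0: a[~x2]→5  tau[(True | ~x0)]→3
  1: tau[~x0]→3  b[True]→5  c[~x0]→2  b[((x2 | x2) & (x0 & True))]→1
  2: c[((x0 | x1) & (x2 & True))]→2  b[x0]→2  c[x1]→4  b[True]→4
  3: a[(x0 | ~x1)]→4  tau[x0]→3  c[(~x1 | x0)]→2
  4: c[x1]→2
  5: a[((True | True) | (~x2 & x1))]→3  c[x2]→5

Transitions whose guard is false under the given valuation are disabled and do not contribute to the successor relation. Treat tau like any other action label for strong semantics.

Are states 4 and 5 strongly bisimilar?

Answer: NOT BISIMILAR

Working:
Refine partition for ~:
  π0 = {{0,1,2,3,4,5}}
  π1 = {{0},{1},{2},{3},{4},{5}}
stable after 2 split(s): 6 block(s)
4∈{4}, 5∈{5}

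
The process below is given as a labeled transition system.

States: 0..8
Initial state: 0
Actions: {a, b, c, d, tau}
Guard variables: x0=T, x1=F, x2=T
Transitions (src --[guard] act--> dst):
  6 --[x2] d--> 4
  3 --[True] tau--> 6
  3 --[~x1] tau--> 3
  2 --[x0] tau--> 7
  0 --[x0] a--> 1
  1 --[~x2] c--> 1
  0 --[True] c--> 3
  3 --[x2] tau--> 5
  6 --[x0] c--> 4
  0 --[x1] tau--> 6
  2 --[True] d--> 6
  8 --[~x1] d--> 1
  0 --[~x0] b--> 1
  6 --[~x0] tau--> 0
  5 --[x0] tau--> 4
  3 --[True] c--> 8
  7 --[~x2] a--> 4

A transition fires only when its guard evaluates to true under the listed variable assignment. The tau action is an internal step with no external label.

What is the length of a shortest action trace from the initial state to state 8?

BFS to 8:
  Layer 0: {0}
  Layer 1: {1,3}
  Layer 2: {5,6,8}
depth(8)=2, e.g. c·c

Answer: 2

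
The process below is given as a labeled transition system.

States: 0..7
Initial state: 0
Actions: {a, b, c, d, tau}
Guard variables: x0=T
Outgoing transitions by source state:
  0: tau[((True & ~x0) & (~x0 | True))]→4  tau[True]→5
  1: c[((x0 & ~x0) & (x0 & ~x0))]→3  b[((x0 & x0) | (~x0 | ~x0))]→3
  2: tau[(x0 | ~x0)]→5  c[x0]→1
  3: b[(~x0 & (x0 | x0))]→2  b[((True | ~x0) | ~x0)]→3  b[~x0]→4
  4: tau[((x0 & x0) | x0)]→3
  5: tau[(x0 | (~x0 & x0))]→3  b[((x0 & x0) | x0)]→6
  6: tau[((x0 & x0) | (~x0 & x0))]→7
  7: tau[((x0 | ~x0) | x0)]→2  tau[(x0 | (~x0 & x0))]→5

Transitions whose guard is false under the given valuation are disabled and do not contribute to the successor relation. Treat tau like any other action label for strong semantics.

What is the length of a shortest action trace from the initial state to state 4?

Answer: UNREACHABLE

Working:
Breadth-first toward 4:
  depth 0: {0}
  depth 1: {5}
  depth 2: {3,6}
  depth 3: {7}
  depth 4: {2}
  depth 5: {1}
4 never appears.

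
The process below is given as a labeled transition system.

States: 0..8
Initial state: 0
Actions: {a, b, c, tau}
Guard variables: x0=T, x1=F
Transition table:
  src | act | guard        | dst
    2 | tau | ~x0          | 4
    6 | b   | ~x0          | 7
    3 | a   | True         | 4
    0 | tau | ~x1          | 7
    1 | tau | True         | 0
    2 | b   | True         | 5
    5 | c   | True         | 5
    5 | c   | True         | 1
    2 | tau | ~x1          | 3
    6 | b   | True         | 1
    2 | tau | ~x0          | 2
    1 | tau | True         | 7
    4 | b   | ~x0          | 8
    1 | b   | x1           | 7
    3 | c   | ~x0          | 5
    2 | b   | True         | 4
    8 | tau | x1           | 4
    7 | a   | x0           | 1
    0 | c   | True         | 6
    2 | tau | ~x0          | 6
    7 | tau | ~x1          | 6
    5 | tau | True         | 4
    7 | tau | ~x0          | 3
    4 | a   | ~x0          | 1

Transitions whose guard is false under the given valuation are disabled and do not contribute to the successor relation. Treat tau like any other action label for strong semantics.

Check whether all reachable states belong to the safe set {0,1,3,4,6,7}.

Allowed set {0,1,3,4,6,7}
Reachable = {0,1,6,7}
  0: ok
  1: ok
  6: ok
  7: ok

Answer: INVARIANT HOLDS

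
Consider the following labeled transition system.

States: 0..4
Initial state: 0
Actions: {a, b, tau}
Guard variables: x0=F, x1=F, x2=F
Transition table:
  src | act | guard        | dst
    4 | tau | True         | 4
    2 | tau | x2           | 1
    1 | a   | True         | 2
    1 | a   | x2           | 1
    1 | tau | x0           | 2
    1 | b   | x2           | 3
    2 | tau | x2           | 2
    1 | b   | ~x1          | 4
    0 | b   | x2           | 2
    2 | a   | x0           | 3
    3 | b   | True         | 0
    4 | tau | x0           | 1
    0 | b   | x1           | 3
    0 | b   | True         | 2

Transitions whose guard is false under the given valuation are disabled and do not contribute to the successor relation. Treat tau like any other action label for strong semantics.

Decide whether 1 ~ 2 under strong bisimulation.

Bisimulation quotient by refinement:
  round 0: {{0,1,2,3,4}}
  round 1: {{0,3},{1},{2},{4}}
  round 2: {{0},{1},{2},{3},{4}}
Fixed point at round 3; 5 class(es).
class of 1: {1}; class of 2: {2}

Answer: NOT BISIMILAR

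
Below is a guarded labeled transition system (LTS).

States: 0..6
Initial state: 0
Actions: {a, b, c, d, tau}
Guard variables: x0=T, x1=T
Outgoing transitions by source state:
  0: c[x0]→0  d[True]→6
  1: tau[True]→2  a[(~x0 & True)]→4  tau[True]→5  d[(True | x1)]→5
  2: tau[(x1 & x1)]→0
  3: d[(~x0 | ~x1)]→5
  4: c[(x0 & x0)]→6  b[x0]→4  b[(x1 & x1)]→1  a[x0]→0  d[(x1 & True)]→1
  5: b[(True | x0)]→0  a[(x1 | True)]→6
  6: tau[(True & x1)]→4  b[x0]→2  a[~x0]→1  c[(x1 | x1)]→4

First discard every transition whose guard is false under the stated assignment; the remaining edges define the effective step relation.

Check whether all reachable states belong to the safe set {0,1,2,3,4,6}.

Allowed set {0,1,2,3,4,6}
Reach set: {0,1,2,4,5,6}
  0: safe
  1: safe
  2: safe
  4: safe
  5: outside
  6: safe
witness against invariant: d·tau·b·tau → 5

Answer: INVARIANT VIOLATED at state 5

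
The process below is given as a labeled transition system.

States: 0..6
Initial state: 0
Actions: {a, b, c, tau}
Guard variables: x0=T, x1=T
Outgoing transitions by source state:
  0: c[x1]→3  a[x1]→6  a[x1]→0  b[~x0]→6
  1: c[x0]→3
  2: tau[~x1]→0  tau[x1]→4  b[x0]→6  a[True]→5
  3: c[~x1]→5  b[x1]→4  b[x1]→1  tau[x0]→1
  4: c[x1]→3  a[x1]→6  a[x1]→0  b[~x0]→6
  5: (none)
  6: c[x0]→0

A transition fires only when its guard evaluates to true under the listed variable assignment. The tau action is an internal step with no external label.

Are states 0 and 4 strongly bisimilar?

Answer: BISIMILAR

Trace:
Compute ~ classes (split until stable):
  π0 = {{0,1,2,3,4,5,6}}
  π1 = {{0,4},{1,6},{2},{3},{5}}
  π2 = {{0,4},{1},{2},{3},{5},{6}}
stable after 3 split(s): 6 block(s)
0∈{0,4}, 4∈{0,4}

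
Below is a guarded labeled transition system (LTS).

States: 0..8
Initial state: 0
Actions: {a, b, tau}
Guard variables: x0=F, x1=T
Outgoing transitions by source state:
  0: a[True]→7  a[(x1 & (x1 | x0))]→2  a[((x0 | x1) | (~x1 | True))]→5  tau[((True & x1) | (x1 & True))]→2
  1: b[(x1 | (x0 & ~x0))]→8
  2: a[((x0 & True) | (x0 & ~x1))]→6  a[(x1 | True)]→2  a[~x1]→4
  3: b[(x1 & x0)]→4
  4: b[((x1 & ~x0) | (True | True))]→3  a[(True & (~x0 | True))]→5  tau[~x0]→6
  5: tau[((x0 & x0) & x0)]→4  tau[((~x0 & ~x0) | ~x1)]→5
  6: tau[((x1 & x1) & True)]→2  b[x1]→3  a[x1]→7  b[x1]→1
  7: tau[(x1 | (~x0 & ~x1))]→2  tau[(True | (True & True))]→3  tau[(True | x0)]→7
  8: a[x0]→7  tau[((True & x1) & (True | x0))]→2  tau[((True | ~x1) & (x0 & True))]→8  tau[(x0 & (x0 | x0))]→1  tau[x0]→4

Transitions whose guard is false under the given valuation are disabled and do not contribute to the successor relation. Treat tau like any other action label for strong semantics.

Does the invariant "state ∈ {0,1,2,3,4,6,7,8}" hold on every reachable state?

Answer: INVARIANT VIOLATED at state 5

Working:
Allowed set {0,1,2,3,4,6,7,8}
Reachable = {0,2,3,5,7}
  0: ok
  2: ok
  3: ok
  5: ✗ unsafe
  7: ok
counterexample path to 5: a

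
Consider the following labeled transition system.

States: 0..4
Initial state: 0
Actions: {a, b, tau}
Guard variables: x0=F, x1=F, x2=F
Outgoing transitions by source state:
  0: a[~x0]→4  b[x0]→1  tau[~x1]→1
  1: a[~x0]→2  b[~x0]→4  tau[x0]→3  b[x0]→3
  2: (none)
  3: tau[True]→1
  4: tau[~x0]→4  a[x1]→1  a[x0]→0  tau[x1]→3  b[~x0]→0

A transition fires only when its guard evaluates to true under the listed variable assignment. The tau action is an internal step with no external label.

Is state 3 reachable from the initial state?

7 transition(s) survive guard evaluation.
Layer 0: {0}
Layer 1: {1,4}  total {0,1,4}
Layer 2: {2}  total {0,1,2,4}
Reach set: {0,1,2,4}

Answer: UNREACHABLE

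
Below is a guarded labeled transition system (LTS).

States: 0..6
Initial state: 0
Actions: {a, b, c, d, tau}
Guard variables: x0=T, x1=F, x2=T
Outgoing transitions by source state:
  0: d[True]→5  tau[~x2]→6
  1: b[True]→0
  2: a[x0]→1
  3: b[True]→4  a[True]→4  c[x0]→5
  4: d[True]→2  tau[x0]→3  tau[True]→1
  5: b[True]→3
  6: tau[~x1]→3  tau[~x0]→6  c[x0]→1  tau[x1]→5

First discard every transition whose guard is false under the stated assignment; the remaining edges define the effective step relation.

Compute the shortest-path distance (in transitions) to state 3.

Answer: 2

Analysis:
BFS to 3:
  depth 0: {0}
  depth 1: {5}
  depth 2: {3}
first hit 3 at d=2 via d·b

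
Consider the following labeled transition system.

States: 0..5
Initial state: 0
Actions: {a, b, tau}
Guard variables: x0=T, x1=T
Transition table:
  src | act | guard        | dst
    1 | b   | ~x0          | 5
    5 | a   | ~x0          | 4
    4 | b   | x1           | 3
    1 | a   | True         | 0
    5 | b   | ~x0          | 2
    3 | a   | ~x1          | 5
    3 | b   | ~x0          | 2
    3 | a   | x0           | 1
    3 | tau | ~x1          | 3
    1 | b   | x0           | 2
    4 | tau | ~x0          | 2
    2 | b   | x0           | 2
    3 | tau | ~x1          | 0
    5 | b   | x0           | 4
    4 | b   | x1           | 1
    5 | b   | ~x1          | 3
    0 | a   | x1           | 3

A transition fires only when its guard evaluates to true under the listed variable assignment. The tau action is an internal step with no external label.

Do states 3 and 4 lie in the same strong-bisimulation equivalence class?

Answer: NOT BISIMILAR

Analysis:
Bisimulation quotient by refinement:
  π0 = {{0,1,2,3,4,5}}
  π1 = {{0,3},{1},{2,4,5}}
  π2 = {{0},{1},{2,5},{3},{4}}
  π3 = {{0},{1},{2},{3},{4},{5}}
6 equivalence class(es) (converged in 4)
3∈{3}, 4∈{4}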